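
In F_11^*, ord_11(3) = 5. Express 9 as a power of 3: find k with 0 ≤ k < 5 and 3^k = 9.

2

Successive powers of 3 modulo 11:
  3^0=1  3^1=3  3^2=9
So 3^2 ≡ 9 (mod 11), giving k = 2.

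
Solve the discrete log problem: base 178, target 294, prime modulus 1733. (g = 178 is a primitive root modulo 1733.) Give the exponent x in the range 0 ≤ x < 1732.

512

Baby-step giant-step with m = ceil(sqrt(1732)) = 42.
Baby table (178^j mod 1733 for j=0..41):
  0:1  1:178  2:490  3:570  4:946  5:287  6:829  7:257
  8:688  9:1154  10:918  11:502  12:973  13:1627  14:195  15:50
  16:235  17:238  18:772  19:509  20:486  21:1591  22:719  23:1473
  24:511  25:842  26:838  27:126  28:1632  29:1085  30:767  31:1352
  32:1502  33:474  34:1188  35:38  36:1565  37:1290  38:864  39:1288
  40:508  41:308
Giant step factor: 178^(-42) ≡ 606 (mod 1733).
Scan 294·606^i mod 1733 for i = 0, 1, …:
  i=0: 294   i=1: 1398   i=2: 1484   i=3: 1610
  i=4: 1714   i=5: 617   i=6: 1307   i=7: 61
  i=8: 573   i=9: 638   i=10: 169   i=11: 167
  i=12: 688
Match at i=12, j=8: x = 12·42 + 8 = 512.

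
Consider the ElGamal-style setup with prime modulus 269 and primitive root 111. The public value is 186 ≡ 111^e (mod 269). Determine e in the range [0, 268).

241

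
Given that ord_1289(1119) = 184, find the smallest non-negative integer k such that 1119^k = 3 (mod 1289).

85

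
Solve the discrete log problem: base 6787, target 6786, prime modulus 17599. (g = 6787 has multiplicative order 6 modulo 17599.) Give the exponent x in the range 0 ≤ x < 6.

Successive powers of 6787 modulo 17599:
  6787^0=1  6787^1=6787  6787^2=6786
So 6787^2 ≡ 6786 (mod 17599), giving x = 2.

2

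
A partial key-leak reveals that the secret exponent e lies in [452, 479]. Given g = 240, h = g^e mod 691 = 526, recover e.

453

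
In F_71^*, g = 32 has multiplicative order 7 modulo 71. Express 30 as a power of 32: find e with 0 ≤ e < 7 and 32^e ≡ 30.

2

Successive powers of 32 modulo 71:
  32^0=1  32^1=32  32^2=30
So 32^2 ≡ 30 (mod 71), giving e = 2.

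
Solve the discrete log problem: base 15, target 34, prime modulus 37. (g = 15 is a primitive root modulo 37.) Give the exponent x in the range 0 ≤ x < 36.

20

Successive powers of 15 modulo 37:
  15^0=1  15^1=15  15^2=3  15^3=8  15^4=9  15^5=24
  15^6=27  15^7=35  15^8=7  15^9=31  15^10=21  15^11=19
  15^12=26  15^13=20  15^14=4  15^15=23  15^16=12  15^17=32
  15^18=36  15^19=22  15^20=34
So 15^20 ≡ 34 (mod 37), giving x = 20.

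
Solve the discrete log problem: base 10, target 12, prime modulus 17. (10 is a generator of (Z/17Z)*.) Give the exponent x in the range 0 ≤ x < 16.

Successive powers of 10 modulo 17:
  10^0=1  10^1=10  10^2=15  10^3=14  10^4=4  10^5=6
  10^6=9  10^7=5  10^8=16  10^9=7  10^10=2  10^11=3
  10^12=13  10^13=11  10^14=8  10^15=12
So 10^15 ≡ 12 (mod 17), giving x = 15.

15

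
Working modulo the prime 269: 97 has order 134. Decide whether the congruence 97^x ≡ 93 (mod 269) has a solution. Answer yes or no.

yes

93 ∈ ⟨97⟩ iff 93^134 ≡ 1 (mod 269), since |⟨97⟩| = 134.
93^134 mod 269 = 1.
Since 1 = 1, 93 lies in the subgroup.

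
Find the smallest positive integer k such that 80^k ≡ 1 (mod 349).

58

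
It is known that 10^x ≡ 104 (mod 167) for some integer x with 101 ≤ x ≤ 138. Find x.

135

Compute 10^101 mod 167 = 103, then multiply by 10 repeatedly:
  10^101=103  10^102=28  10^103=113  10^104=128  10^105=111
  10^106=108  10^107=78  10^108=112  10^109=118  10^110=11
  10^111=110  10^112=98  10^113=145  10^114=114  10^115=138
  10^116=44  10^117=106  10^118=58  10^119=79  10^120=122
  10^121=51  10^122=9  10^123=90  10^124=65  10^125=149
  10^126=154  10^127=37  10^128=36  10^129=26  10^130=93
  10^131=95  10^132=115  10^133=148  10^134=144  10^135=104
Found 104 at exponent 135.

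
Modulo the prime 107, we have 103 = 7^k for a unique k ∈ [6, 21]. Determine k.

Compute 7^6 mod 107 = 56, then multiply by 7 repeatedly:
  7^6=56  7^7=71  7^8=69  7^9=55  7^10=64
  7^11=20  7^12=33  7^13=17  7^14=12  7^15=84
  7^16=53  7^17=50  7^18=29  7^19=96  7^20=30
  7^21=103
Found 103 at exponent 21.

21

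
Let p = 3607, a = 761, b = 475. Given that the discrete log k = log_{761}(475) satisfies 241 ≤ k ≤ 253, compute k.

243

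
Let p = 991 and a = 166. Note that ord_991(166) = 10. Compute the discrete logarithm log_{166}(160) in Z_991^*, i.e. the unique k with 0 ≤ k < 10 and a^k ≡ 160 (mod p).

Successive powers of 166 modulo 991:
  166^0=1  166^1=166  166^2=799  166^3=831  166^4=197  166^5=990
  166^6=825  166^7=192  166^8=160
So 166^8 ≡ 160 (mod 991), giving k = 8.

8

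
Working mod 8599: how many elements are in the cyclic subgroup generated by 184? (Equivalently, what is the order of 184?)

4299

The order of 184 must divide p − 1 = 8598 = 2 · 3 · 1433.
Divisors: 1, 2, 3, 6, 1433, 2866, 4299, 8598.
Check each in increasing order: 184^1 ≡ 184;  184^2 ≡ 8059;  184^3 ≡ 3828;  184^6 ≡ 888;  184^1433 ≡ 7393;  184^2866 ≡ 1205;  184^4299 ≡ 1.
Smallest exponent giving 1 is 4299.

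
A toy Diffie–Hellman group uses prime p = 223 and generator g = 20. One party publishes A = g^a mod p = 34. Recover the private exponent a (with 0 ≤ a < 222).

198

Baby-step giant-step with m = ceil(sqrt(222)) = 15.
Baby table (20^j mod 223 for j=0..14):
  0:1  1:20  2:177  3:195  4:109  5:173  6:115  7:70
  8:62  9:125  10:47  11:48  12:68  13:22  14:217
Giant step factor: 20^(-15) ≡ 13 (mod 223).
Scan 34·13^i mod 223 for i = 0, 1, …:
  i=0: 34   i=1: 219   i=2: 171   i=3: 216
  i=4: 132   i=5: 155   i=6: 8   i=7: 104
  i=8: 14   i=9: 182   i=10: 136   i=11: 207
  i=12: 15   i=13: 195
Match at i=13, j=3: a = 13·15 + 3 = 198.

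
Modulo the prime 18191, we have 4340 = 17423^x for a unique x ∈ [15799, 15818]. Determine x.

15801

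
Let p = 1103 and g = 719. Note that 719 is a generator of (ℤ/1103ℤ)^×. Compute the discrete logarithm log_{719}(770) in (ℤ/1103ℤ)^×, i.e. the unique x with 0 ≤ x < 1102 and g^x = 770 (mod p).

253

Baby-step giant-step with m = ceil(sqrt(1102)) = 34.
Baby table (719^j mod 1103 for j=0..33):
  0:1  1:719  2:757  3:504  4:592  5:993  6:326  7:558
  8:813  9:1060  10:1070  11:539  12:388  13:1016  14:318  15:321
  16:272  17:337  18:746  19:316  20:1089  21:964  22:432  23:665
  24:536  25:437  26:951  27:1012  28:751  29:602  30:462  31:175
  32:83  33:115
Giant step factor: 719^(-34) ≡ 193 (mod 1103).
Scan 770·193^i mod 1103 for i = 0, 1, …:
  i=0: 770   i=1: 808   i=2: 421   i=3: 734
  i=4: 478   i=5: 705   i=6: 396   i=7: 321
Match at i=7, j=15: x = 7·34 + 15 = 253.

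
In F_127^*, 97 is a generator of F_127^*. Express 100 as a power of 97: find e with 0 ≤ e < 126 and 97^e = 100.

102

Baby-step giant-step with m = ceil(sqrt(126)) = 12.
Baby table (97^j mod 127 for j=0..11):
  0:1  1:97  2:11  3:51  4:121  5:53  6:61  7:75
  8:36  9:63  10:15  11:58
Giant step factor: 97^(-12) ≡ 117 (mod 127).
Scan 100·117^i mod 127 for i = 0, 1, …:
  i=0: 100   i=1: 16   i=2: 94   i=3: 76
  i=4: 2   i=5: 107   i=6: 73   i=7: 32
  i=8: 61
Match at i=8, j=6: e = 8·12 + 6 = 102.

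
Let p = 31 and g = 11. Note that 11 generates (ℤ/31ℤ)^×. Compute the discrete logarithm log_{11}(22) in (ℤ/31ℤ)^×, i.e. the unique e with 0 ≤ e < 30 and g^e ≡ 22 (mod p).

19

Successive powers of 11 modulo 31:
  11^0=1  11^1=11  11^2=28  11^3=29  11^4=9  11^5=6
  11^6=4  11^7=13  11^8=19  11^9=23  11^10=5  11^11=24
  11^12=16  11^13=21  11^14=14  11^15=30  11^16=20  11^17=3
  11^18=2  11^19=22
So 11^19 ≡ 22 (mod 31), giving e = 19.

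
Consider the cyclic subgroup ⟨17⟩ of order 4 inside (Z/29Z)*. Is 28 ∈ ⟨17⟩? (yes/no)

⟨17⟩ has order 4; its elements mod 29 are {1, 12, 17, 28}.
28 is in this set.

yes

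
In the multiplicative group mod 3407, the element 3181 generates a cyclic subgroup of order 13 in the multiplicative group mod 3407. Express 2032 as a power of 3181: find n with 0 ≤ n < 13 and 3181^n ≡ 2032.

8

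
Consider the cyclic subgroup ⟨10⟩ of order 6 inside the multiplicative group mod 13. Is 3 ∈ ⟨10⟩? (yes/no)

yes

3 ∈ ⟨10⟩ iff 3^6 ≡ 1 (mod 13), since |⟨10⟩| = 6.
3^6 mod 13 = 1.
Since 1 = 1, 3 lies in the subgroup.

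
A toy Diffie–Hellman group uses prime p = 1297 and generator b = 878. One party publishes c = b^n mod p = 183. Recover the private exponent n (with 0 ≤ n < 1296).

Baby-step giant-step with m = ceil(sqrt(1296)) = 36.
Baby table (878^j mod 1297 for j=0..35):
  0:1  1:878  2:466  3:593  4:557  5:77  6:162  7:863
  8:266  9:88  10:741  11:801  12:304  13:1027  14:291  15:1286
  16:718  17:62  18:1259  19:358  20:450  21:812  22:883  23:965
  24:329  25:928  26:268  27:547  28:376  29:690  30:121  31:1181
  32:615  33:418  34:1250  35:238
Giant step factor: 878^(-36) ≡ 150 (mod 1297).
Scan 183·150^i mod 1297 for i = 0, 1, …:
  i=0: 183   i=1: 213   i=2: 822   i=3: 85
  i=4: 1077   i=5: 722   i=6: 649   i=7: 75
  i=8: 874   i=9: 103   i=10: 1183   i=11: 1058
  i=12: 466
Match at i=12, j=2: n = 12·36 + 2 = 434.

434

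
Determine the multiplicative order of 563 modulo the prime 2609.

The order of 563 must divide p − 1 = 2608 = 2^4 · 163.
Divisors: 1, 2, 4, 8, 16, 163, 326, 652, 1304, 2608.
Check each in increasing order: 563^1 ≡ 563;  563^2 ≡ 1280;  563^4 ≡ 2557;  563^8 ≡ 95;  563^16 ≡ 1198;  563^163 ≡ 271;  563^326 ≡ 389;  563^652 ≡ 2608;  563^1304 ≡ 1.
Smallest exponent giving 1 is 1304.

1304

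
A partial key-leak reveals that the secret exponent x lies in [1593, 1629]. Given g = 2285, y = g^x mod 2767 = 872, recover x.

Compute 2285^1593 mod 2767 = 1420, then multiply by 2285 repeatedly:
  2285^1593=1420  2285^1594=1776  2285^1595=1738  2285^1596=685  2285^1597=1870
  2285^1598=702  2285^1599=1977  2285^1600=1701  2285^1601=1917  2285^1602=184
  2285^1603=2623  2285^1604=233  2285^1605=1141  2285^1606=671  2285^1607=317
  2285^1608=2158  2285^1609=236  2285^1610=2462  2285^1611=359  2285^1612=1283
  2285^1613=1402  2285^1614=2151  2285^1615=843  2285^1616=423  2285^1617=872
Found 872 at exponent 1617.

1617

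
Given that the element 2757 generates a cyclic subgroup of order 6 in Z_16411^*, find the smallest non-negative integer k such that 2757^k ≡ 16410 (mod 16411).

3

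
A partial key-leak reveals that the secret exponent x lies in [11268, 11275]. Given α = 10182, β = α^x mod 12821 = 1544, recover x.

11273

Compute 10182^11268 mod 12821 = 11200, then multiply by 10182 repeatedly:
  10182^11268=11200  10182^11269=8426  10182^11270=8221  10182^11271=10734  10182^11272=7384
  10182^11273=1544
Found 1544 at exponent 11273.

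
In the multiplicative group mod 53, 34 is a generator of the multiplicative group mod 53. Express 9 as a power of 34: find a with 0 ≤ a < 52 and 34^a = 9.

22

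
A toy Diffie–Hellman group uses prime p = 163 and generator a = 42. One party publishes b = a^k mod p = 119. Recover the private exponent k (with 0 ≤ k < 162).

10

Baby-step giant-step with m = ceil(sqrt(162)) = 13.
Baby table (42^j mod 163 for j=0..12):
  0:1  1:42  2:134  3:86  4:26  5:114  6:61  7:117
  8:24  9:30  10:119  11:108  12:135
Giant step factor: 42^(-13) ≡ 149 (mod 163).
Scan 119·149^i mod 163 for i = 0, 1, …:
  i=0: 119
Match at i=0, j=10: k = 0·13 + 10 = 10.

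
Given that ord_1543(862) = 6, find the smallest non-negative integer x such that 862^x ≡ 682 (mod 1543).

5

Successive powers of 862 modulo 1543:
  862^0=1  862^1=862  862^2=861  862^3=1542  862^4=681  862^5=682
So 862^5 ≡ 682 (mod 1543), giving x = 5.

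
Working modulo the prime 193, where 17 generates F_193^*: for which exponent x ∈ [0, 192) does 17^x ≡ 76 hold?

75

Baby-step giant-step with m = ceil(sqrt(192)) = 14.
Baby table (17^j mod 193 for j=0..13):
  0:1  1:17  2:96  3:88  4:145  5:149  6:24  7:22
  8:181  9:182  10:6  11:102  12:190  13:142
Giant step factor: 17^(-14) ≡ 65 (mod 193).
Scan 76·65^i mod 193 for i = 0, 1, …:
  i=0: 76   i=1: 115   i=2: 141   i=3: 94
  i=4: 127   i=5: 149
Match at i=5, j=5: x = 5·14 + 5 = 75.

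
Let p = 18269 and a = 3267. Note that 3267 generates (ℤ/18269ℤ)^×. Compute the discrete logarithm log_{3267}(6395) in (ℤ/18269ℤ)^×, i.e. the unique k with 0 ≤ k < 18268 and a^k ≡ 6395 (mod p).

Baby-step giant-step with m = ceil(sqrt(18268)) = 136.
Baby table (3267^j mod 18269 for j=0..135):
  0:1  1:3267  2:4193  3:15050  4:6471  5:3524  6:3438  7:14780
  8:1293  9:4092  10:13925  11:3165  12:18070  13:7551  14:5967  15:1166
  16:9370  17:11215  18:10060  19:89  20:16728  21:7797  22:5813  23:9580
  24:3063  25:13678  26:52  27:5463  28:17077  29:15302  30:7650  31:558
  32:14355  33:1262  34:12429  35:11825  36:11609  37:159  38:7921  39:9003
  40:17980  41:5825  42:12246  43:16841  44:11588  45:4628  46:11213  47:3526
  48:9972  49:4897  50:13124  51:17034  52:2704  53:10041  54:11092  55:10137
  56:14151  57:10747  58:15700  59:10817  60:6893  61:12023  62:791  63:8268
  64:9974  65:11431  66:3241  67:10596  68:15646  69:17089  70:17968  71:3159
  72:16737  73:662  74:7012  75:17147  76:6495  77:8856  78:12725  79:10600
  80:10445  81:15592  82:5092  83:10774  84:12564  85:14414  86:11325  87:4050
  88:4594  89:9749  90:7116  91:9804  92:4111  93:2922  94:9756  95:11716
  96:2617  97:18116  98:11681  99:16155  100:17513  101:14732  102:8898  103:3787
  104:4016  105:3130  106:13339  107:6948  108:9018  109:12178  110:13913  111:499
  112:4292  113:9641  114:1391  115:13685  116:4652  117:16545  118:12813  119:5792
  120:14049  121:6355  122:8201  123:10313  124:4535  125:17955  126:15495  127:17035
  128:5971  129:14234  130:7873  131:16608  132:17675  133:14185  134:12211  135:12110
Giant step factor: 3267^(-136) ≡ 16566 (mod 18269).
Scan 6395·16566^i mod 18269 for i = 0, 1, …:
  i=0: 6395   i=1: 15908   i=2: 1603   i=3: 10441
  i=4: 12983   i=5: 13710   i=6: 17921   i=7: 8036
  i=8: 16442   i=9: 5651     …   i=27: 4646
  i=28: 16608
Match at i=28, j=131: k = 28·136 + 131 = 3939.

3939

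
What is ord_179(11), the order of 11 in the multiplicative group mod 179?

178

The order of 11 must divide p − 1 = 178 = 2 · 89.
Divisors: 1, 2, 89, 178.
Check each in increasing order: 11^1 ≡ 11;  11^2 ≡ 121;  11^89 ≡ 178;  11^178 ≡ 1.
Smallest exponent giving 1 is 178.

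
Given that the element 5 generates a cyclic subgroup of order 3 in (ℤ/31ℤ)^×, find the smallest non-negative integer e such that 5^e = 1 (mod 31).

0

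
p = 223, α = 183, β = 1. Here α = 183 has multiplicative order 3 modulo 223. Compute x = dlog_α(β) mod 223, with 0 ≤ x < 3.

Successive powers of 183 modulo 223:
  183^0=1
So 183^0 ≡ 1 (mod 223), giving x = 0.

0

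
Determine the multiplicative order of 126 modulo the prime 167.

83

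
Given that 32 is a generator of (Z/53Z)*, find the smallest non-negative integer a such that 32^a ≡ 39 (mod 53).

29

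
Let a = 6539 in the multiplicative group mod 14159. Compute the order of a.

7079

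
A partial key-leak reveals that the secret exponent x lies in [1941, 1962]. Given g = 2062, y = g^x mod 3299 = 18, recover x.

1953

Compute 2062^1941 mod 3299 = 2677, then multiply by 2062 repeatedly:
  2062^1941=2677  2062^1942=747  2062^1943=2980  2062^1944=2022  2062^1945=2727
  2062^1946=1578  2062^1947=1022  2062^1948=2602  2062^1949=1150  2062^1950=2618
  2062^1951=1152  2062^1952=144  2062^1953=18
Found 18 at exponent 1953.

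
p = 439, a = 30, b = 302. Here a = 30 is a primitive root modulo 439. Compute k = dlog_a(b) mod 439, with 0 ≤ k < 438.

183

Baby-step giant-step with m = ceil(sqrt(438)) = 21.
Baby table (30^j mod 439 for j=0..20):
  0:1  1:30  2:22  3:221  4:45  5:33  6:112  7:287
  8:269  9:168  10:211  11:184  12:252  13:97  14:276  15:378
  16:365  17:414  18:128  19:328  20:182
Giant step factor: 30^(-21) ≡ 423 (mod 439).
Scan 302·423^i mod 439 for i = 0, 1, …:
  i=0: 302   i=1: 436   i=2: 48   i=3: 110
  i=4: 435   i=5: 64   i=6: 293   i=7: 141
  i=8: 378
Match at i=8, j=15: k = 8·21 + 15 = 183.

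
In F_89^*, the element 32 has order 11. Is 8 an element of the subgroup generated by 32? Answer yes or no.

8 ∈ ⟨32⟩ iff 8^11 ≡ 1 (mod 89), since |⟨32⟩| = 11.
8^11 mod 89 = 1.
Since 1 = 1, 8 lies in the subgroup.

yes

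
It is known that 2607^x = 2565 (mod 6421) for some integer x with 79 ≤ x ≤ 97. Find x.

Compute 2607^79 mod 6421 = 4922, then multiply by 2607 repeatedly:
  2607^79=4922  2607^80=2496  2607^81=2599  2607^82=1438  2607^83=5423
  2607^84=5140  2607^85=5774  2607^86=1994  2607^87=3769  2607^88=1653
  2607^89=880  2607^90=1863  2607^91=2565
Found 2565 at exponent 91.

91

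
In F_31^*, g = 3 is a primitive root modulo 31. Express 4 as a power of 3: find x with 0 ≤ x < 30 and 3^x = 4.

18

Successive powers of 3 modulo 31:
  3^0=1  3^1=3  3^2=9  3^3=27  3^4=19  3^5=26
  3^6=16  3^7=17  3^8=20  3^9=29  3^10=25  3^11=13
  3^12=8  3^13=24  3^14=10  3^15=30  3^16=28  3^17=22
  3^18=4
So 3^18 ≡ 4 (mod 31), giving x = 18.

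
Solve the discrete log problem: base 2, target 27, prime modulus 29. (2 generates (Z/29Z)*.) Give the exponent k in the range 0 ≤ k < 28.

Successive powers of 2 modulo 29:
  2^0=1  2^1=2  2^2=4  2^3=8  2^4=16  2^5=3
  2^6=6  2^7=12  2^8=24  2^9=19  2^10=9  2^11=18
  2^12=7  2^13=14  2^14=28  2^15=27
So 2^15 ≡ 27 (mod 29), giving k = 15.

15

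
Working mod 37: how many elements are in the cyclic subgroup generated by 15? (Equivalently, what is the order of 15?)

36

The order of 15 must divide p − 1 = 36 = 2^2 · 3^2.
Divisors: 1, 2, 3, 4, 6, 9, 12, 18, 36.
Check each in increasing order: 15^1 ≡ 15;  15^2 ≡ 3;  15^3 ≡ 8;  15^4 ≡ 9;  15^6 ≡ 27;  15^9 ≡ 31;  15^12 ≡ 26;  15^18 ≡ 36;  15^36 ≡ 1.
Smallest exponent giving 1 is 36.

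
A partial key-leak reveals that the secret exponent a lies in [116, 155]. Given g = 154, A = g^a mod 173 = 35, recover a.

150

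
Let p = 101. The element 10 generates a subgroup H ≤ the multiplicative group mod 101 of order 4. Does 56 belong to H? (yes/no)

56 ∈ ⟨10⟩ iff 56^4 ≡ 1 (mod 101), since |⟨10⟩| = 4.
56^4 mod 101 = 25.
Since 25 ≠ 1, 56 does not lie in the subgroup.

no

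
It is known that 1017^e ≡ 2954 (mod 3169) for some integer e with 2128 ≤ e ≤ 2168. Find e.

2129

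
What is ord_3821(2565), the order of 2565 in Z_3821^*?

The order of 2565 must divide p − 1 = 3820 = 2^2 · 5 · 191.
Divisors: 1, 2, 4, 5, 10, 20, 191, 382, 764, 955, 1910, 3820.
Check each in increasing order: 2565^1 ≡ 2565;  2565^2 ≡ 3284;  2565^4 ≡ 1794;  2565^5 ≡ 1126;  2565^10 ≡ 3125;  2565^20 ≡ 2970;  2565^191 ≡ 1.
Smallest exponent giving 1 is 191.

191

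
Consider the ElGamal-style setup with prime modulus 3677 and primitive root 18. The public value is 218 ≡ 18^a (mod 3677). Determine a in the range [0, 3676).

2297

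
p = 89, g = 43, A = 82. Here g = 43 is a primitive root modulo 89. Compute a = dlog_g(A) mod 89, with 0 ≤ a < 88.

65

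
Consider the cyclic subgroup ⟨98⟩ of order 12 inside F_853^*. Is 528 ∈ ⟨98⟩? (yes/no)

no

⟨98⟩ has order 12; its elements mod 853 are {1, 98, 220, 221, 235, 333, 520, 618, 632, 633, 755, 852}.
528 is not in this set.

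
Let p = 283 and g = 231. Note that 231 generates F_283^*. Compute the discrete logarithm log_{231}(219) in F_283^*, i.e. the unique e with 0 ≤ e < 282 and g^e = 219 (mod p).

225

Baby-step giant-step with m = ceil(sqrt(282)) = 17.
Baby table (231^j mod 283 for j=0..16):
  0:1  1:231  2:157  3:43  4:28  5:242  6:151  7:72
  8:218  9:267  10:266  11:35  12:161  13:118  14:90  15:131
  16:263
Giant step factor: 231^(-17) ≡ 243 (mod 283).
Scan 219·243^i mod 283 for i = 0, 1, …:
  i=0: 219   i=1: 13   i=2: 46   i=3: 141
  i=4: 20   i=5: 49   i=6: 21   i=7: 9
  i=8: 206   i=9: 250   i=10: 188   i=11: 121
  i=12: 254   i=13: 28
Match at i=13, j=4: e = 13·17 + 4 = 225.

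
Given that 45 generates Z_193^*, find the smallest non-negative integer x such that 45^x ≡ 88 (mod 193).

21

Baby-step giant-step with m = ceil(sqrt(192)) = 14.
Baby table (45^j mod 193 for j=0..13):
  0:1  1:45  2:95  3:29  4:147  5:53  6:69  7:17
  8:186  9:71  10:107  11:183  12:129  13:15
Giant step factor: 45^(-14) ≡ 191 (mod 193).
Scan 88·191^i mod 193 for i = 0, 1, …:
  i=0: 88   i=1: 17
Match at i=1, j=7: x = 1·14 + 7 = 21.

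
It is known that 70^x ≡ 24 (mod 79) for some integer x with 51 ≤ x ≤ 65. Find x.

65

Compute 70^51 mod 79 = 15, then multiply by 70 repeatedly:
  70^51=15  70^52=23  70^53=30  70^54=46  70^55=60
  70^56=13  70^57=41  70^58=26  70^59=3  70^60=52
  70^61=6  70^62=25  70^63=12  70^64=50  70^65=24
Found 24 at exponent 65.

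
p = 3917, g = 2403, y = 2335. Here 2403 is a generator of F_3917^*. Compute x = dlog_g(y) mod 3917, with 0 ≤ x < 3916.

548

Baby-step giant-step with m = ceil(sqrt(3916)) = 63.
Baby table (2403^j mod 3917 for j=0..62):
  0:1  1:2403  2:751  3:2833  4:3870  5:652  6:3873  7:27
  8:2209  9:692  10:2068  11:2648  12:1936  13:2729  14:729  15:888
  16:3016  17:998  18:990  19:1351  20:3177  21:98  22:474  23:3092
  24:3444  25:3228  26:1224  27:3522  28:2646  29:1047  30:1227  31:2897
  32:982  33:1712  34:1086  35:936  36:850  37:1793  38:3796  39:3012
  40:3137  41:1903  42:1770  43:3365  44:1407  45:650  46:2984  47:2442
  48:460  49:786  50:764  51:2736  52:1882  53:2228  54:3262  55:669
  56:1637  57:1043  58:3366  59:3810  60:1401  61:1900  62:2395
Giant step factor: 2403^(-63) ≡ 1645 (mod 3917).
Scan 2335·1645^i mod 3917 for i = 0, 1, …:
  i=0: 2335   i=1: 2415   i=2: 837   i=3: 1998
  i=4: 347   i=5: 2850   i=6: 3518   i=7: 1701
  i=8: 1407
Match at i=8, j=44: x = 8·63 + 44 = 548.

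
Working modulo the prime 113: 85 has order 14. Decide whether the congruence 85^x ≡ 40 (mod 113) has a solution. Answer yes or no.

no

⟨85⟩ has order 14; its elements mod 113 are {1, 4, 7, 16, 28, 30, 49, 64, 83, 85, 97, 106, 109, 112}.
40 is not in this set.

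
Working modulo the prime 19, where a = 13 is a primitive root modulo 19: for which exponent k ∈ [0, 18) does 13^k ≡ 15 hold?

13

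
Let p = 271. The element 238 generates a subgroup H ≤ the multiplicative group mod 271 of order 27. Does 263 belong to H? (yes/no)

263 ∈ ⟨238⟩ iff 263^27 ≡ 1 (mod 271), since |⟨238⟩| = 27.
263^27 mod 271 = 261.
Since 261 ≠ 1, 263 does not lie in the subgroup.

no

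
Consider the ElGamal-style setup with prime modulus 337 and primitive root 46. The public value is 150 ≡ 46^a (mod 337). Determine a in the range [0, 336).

Baby-step giant-step with m = ceil(sqrt(336)) = 19.
Baby table (46^j mod 337 for j=0..18):
  0:1  1:46  2:94  3:280  4:74  5:34  6:216  7:163
  8:84  9:157  10:145  11:267  12:150  13:160  14:283  15:212
  16:316  17:45  18:48
Giant step factor: 46^(-19) ≡ 183 (mod 337).
Scan 150·183^i mod 337 for i = 0, 1, …:
  i=0: 150
Match at i=0, j=12: a = 0·19 + 12 = 12.

12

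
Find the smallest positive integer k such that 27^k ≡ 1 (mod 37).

6

The order of 27 must divide p − 1 = 36 = 2^2 · 3^2.
Divisors: 1, 2, 3, 4, 6, 9, 12, 18, 36.
Check each in increasing order: 27^1 ≡ 27;  27^2 ≡ 26;  27^3 ≡ 36;  27^4 ≡ 10;  27^6 ≡ 1.
Smallest exponent giving 1 is 6.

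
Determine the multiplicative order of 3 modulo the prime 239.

119

The order of 3 must divide p − 1 = 238 = 2 · 7 · 17.
Divisors: 1, 2, 7, 14, 17, 34, 119, 238.
Check each in increasing order: 3^1 ≡ 3;  3^2 ≡ 9;  3^7 ≡ 36;  3^14 ≡ 101;  3^17 ≡ 98;  3^34 ≡ 44;  3^119 ≡ 1.
Smallest exponent giving 1 is 119.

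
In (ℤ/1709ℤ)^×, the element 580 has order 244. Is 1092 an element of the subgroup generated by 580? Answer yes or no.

1092 ∈ ⟨580⟩ iff 1092^244 ≡ 1 (mod 1709), since |⟨580⟩| = 244.
1092^244 mod 1709 = 1.
Since 1 = 1, 1092 lies in the subgroup.

yes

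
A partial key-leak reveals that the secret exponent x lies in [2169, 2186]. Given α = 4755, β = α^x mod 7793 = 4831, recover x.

Compute 4755^2169 mod 7793 = 5369, then multiply by 4755 repeatedly:
  4755^2169=5369  4755^2170=7520  4755^2171=3316  4755^2172=2341  4755^2173=3051
  4755^2174=4732  4755^2175=2269  4755^2176=3583  4755^2177=1667  4755^2178=1104
  4755^2179=4831
Found 4831 at exponent 2179.

2179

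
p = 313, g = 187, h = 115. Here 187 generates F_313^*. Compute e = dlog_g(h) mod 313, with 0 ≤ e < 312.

306

Baby-step giant-step with m = ceil(sqrt(312)) = 18.
Baby table (187^j mod 313 for j=0..17):
  0:1  1:187  2:226  3:7  4:57  5:17  6:49  7:86
  8:119  9:30  10:289  11:207  12:210  13:145  14:197  15:218
  16:76  17:127
Giant step factor: 187^(-18) ≡ 8 (mod 313).
Scan 115·8^i mod 313 for i = 0, 1, …:
  i=0: 115   i=1: 294   i=2: 161   i=3: 36
  i=4: 288   i=5: 113   i=6: 278   i=7: 33
  i=8: 264   i=9: 234     …   i=16: 274
  i=17: 1
Match at i=17, j=0: e = 17·18 + 0 = 306.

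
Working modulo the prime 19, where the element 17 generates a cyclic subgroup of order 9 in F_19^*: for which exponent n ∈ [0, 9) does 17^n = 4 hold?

2

Successive powers of 17 modulo 19:
  17^0=1  17^1=17  17^2=4
So 17^2 ≡ 4 (mod 19), giving n = 2.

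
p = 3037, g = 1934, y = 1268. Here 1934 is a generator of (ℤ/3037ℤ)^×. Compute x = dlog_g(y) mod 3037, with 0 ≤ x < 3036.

781

Baby-step giant-step with m = ceil(sqrt(3036)) = 56.
Baby table (1934^j mod 3037 for j=0..55):
  0:1  1:1934  2:1809  3:3019  4:1632  5:845  6:324  7:994
  8:3012  9:242  10:330  11:450  12:1718  13:134  14:1011  15:2483
  16:625  17:24  18:861  19:898  20:2605  21:2724  22:2058  23:1702
  24:2597  25:2437  26:2771  27:1846  28:1689  29:1751  30:179  31:3005
  32:1889  33:2852  34:576  35:2442  36:293  37:1780  38:1599  39:800
  40:1367  41:1588  42:785  43:2727  44:1786  45:1055  46:2543  47:1259
  48:2269  49:2818  50:1634  51:1676  52:905  53:958  54:202  55:1932
Giant step factor: 1934^(-56) ≡ 2978 (mod 3037).
Scan 1268·2978^i mod 3037 for i = 0, 1, …:
  i=0: 1268   i=1: 1113   i=2: 1147   i=3: 2178
  i=4: 2089   i=5: 1266   i=6: 1231   i=7: 259
  i=8: 2941   i=9: 2627   i=10: 2931   i=11: 180
  i=12: 1528   i=13: 958
Match at i=13, j=53: x = 13·56 + 53 = 781.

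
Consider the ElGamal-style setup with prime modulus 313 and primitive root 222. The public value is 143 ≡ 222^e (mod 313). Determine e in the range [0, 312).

2

Successive powers of 222 modulo 313:
  222^0=1  222^1=222  222^2=143
So 222^2 ≡ 143 (mod 313), giving e = 2.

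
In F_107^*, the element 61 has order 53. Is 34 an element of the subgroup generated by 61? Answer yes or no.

yes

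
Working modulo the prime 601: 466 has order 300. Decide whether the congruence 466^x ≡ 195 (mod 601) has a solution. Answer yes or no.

yes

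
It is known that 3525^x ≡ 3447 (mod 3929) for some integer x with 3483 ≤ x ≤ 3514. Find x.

3483

Compute 3525^3483 mod 3929 = 3447, then multiply by 3525 repeatedly:
  3525^3483=3447
Found 3447 at exponent 3483.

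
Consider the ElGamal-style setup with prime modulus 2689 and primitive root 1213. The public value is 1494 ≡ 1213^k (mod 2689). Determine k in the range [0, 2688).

388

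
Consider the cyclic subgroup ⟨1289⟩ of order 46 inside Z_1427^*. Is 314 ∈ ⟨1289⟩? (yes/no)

yes

314 ∈ ⟨1289⟩ iff 314^46 ≡ 1 (mod 1427), since |⟨1289⟩| = 46.
314^46 mod 1427 = 1.
Since 1 = 1, 314 lies in the subgroup.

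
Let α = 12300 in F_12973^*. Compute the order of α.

12972

The order of 12300 must divide p − 1 = 12972 = 2^2 · 3 · 23 · 47.
Divisors: 1, 2, 3, 4, 6, 12, 23, 46, 47, 69, 92, 94, 138, 141, 188, 276, 282, 564, 1081, 2162, 3243, 4324, 6486, 12972.
Check each in increasing order: 12300^1 ≡ 12300;  12300^2 ≡ 11847;  12300^3 ≡ 5364;  12300^4 ≡ 9495;  12300^6 ≡ 11355;  12300^12 ≡ 10351;  12300^23 ≡ 4242;  12300^46 ≡ 1013;  12300^47 ≡ 5820;  12300^69 ≡ 3083;  12300^92 ≡ 1302;  12300^94 ≡ 12870;  12300^138 ≡ 8653;  12300^141 ≡ 10271;  12300^188 ≡ 10609;  12300^276 ≡ 7226;  12300^282 ≡ 9978;  12300^564 ≡ 5682;  12300^1081 ≡ 10255;  12300^2162 ≡ 5887;  12300^3243 ≡ 7816;  12300^4324 ≡ 5886;  12300^6486 ≡ 12972;  12300^12972 ≡ 1.
Smallest exponent giving 1 is 12972.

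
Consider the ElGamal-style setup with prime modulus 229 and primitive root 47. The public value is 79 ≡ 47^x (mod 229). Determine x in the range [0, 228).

Baby-step giant-step with m = ceil(sqrt(228)) = 16.
Baby table (47^j mod 229 for j=0..15):
  0:1  1:47  2:148  3:86  4:149  5:133  6:68  7:219
  8:217  9:123  10:56  11:113  12:44  13:7  14:100  15:120
Giant step factor: 47^(-16) ≡ 132 (mod 229).
Scan 79·132^i mod 229 for i = 0, 1, …:
  i=0: 79   i=1: 123
Match at i=1, j=9: x = 1·16 + 9 = 25.

25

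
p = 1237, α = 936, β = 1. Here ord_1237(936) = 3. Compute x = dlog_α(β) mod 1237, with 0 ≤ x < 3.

0

Successive powers of 936 modulo 1237:
  936^0=1
So 936^0 ≡ 1 (mod 1237), giving x = 0.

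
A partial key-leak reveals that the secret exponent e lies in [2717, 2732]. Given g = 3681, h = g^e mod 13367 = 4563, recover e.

Compute 3681^2717 mod 13367 = 6360, then multiply by 3681 repeatedly:
  3681^2717=6360  3681^2718=5543  3681^2719=5741  3681^2720=12761  3681^2721=1603
  3681^2722=5796  3681^2723=1344  3681^2724=1474  3681^2725=12159  3681^2726=4563
Found 4563 at exponent 2726.

2726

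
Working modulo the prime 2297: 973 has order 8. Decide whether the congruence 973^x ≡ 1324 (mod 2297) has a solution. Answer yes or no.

yes

⟨973⟩ has order 8; its elements mod 2297 are {1, 365, 890, 973, 1324, 1407, 1932, 2296}.
1324 is in this set.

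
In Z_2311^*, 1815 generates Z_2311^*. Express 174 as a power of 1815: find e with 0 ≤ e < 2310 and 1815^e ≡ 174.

Baby-step giant-step with m = ceil(sqrt(2310)) = 49.
Baby table (1815^j mod 2311 for j=0..48):
  0:1  1:1815  2:1050  3:1486  4:153  5:375  6:1191  7:880
  8:299  9:1911  10:1965  11:602  12:1838  13:1197  14:215  15:1977
  16:1583  17:572  18:541  19:2051  20:1855  21:2009  22:1888  23:1818
  24:1873  25:14  26:2300  27:834  28:5  29:2142  30:628  31:497
  32:765  33:1875  34:1333  35:2089  36:1495  37:311  38:581  39:699
  40:2257  41:1363  42:1075  43:641  44:982  45:549  46:394  47:1011
  48:31
Giant step factor: 1815^(-49) ≡ 1884 (mod 2311).
Scan 174·1884^i mod 2311 for i = 0, 1, …:
  i=0: 174   i=1: 1965
Match at i=1, j=10: e = 1·49 + 10 = 59.

59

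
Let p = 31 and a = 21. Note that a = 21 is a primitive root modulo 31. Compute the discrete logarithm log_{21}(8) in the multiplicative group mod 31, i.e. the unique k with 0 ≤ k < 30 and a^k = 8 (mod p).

18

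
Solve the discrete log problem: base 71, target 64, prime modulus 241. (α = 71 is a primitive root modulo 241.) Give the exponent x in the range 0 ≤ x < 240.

Baby-step giant-step with m = ceil(sqrt(240)) = 16.
Baby table (71^j mod 241 for j=0..15):
  0:1  1:71  2:221  3:26  4:159  5:203  6:194  7:37
  8:217  9:224  10:239  11:99  12:40  13:189  14:164  15:76
Giant step factor: 71^(-16) ≡ 100 (mod 241).
Scan 64·100^i mod 241 for i = 0, 1, …:
  i=0: 64   i=1: 134   i=2: 145   i=3: 40
Match at i=3, j=12: x = 3·16 + 12 = 60.

60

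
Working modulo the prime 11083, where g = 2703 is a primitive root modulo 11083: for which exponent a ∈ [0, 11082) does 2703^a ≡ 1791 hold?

Baby-step giant-step with m = ceil(sqrt(11082)) = 106.
Baby table (2703^j mod 11083 for j=0..105):
  0:1  1:2703  2:2512  3:7140  4:3917  5:3386  6:8883  7:4971
  8:4017  9:7694  10:5174  11:9659  12:7812  13:2721  14:6834  15:8024
  16:10524  17:7394  18:3333  19:9703  20:4831  21:2419  22:10670  23:3044
  24:4346  25:10341  26:397  27:9123  28:10877  29:8415  30:3429  31:3199
  32:2157  33:713  34:9880  35:6693  36:3723  37:10988  38:9207  39:5186
  40:8846  41:4707  42:10820  43:9506  44:4324  45:6290  46:548  47:7205
  48:2284  49:421  50:7497  51:4667  52:2447  53:8773  54:6882  55:4772
  56:9187  57:6541  58:2938  59:5986  60:10061  61:8284  62:3992  63:6617
  64:8872  65:8487  66:9634  67:6735  68:6419  69:5662  70:9846  71:3455
  72:6979  73:971  74:9025  75:892  76:6065  77:1938  78:7238  79:2819
  80:5736  81:10374  82:932  83:3355  84:2671  85:4680  86:4337  87:8180
  88:11038  89:278  90:8873  91:107  92:1063  93:2792  94:10336  95:9048
  96:7646  97:8426  98:10996  99:8665  100:3116  101:10551  102:2794  103:4659
  104:2989  105:10843
Giant step factor: 2703^(-106) ≡ 4044 (mod 11083).
Scan 1791·4044^i mod 11083 for i = 0, 1, …:
  i=0: 1791   i=1: 5605   i=2: 1885   i=3: 8919
  i=4: 4354   i=5: 7772   i=6: 9663   i=7: 9597
  i=8: 8685   i=9: 113   i=10: 2569   i=11: 4265
  i=12: 2512
Match at i=12, j=2: a = 12·106 + 2 = 1274.

1274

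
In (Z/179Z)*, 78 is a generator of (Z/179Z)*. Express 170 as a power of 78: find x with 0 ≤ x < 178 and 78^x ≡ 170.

165

Baby-step giant-step with m = ceil(sqrt(178)) = 14.
Baby table (78^j mod 179 for j=0..13):
  0:1  1:78  2:177  3:23  4:4  5:133  6:171  7:92
  8:16  9:174  10:147  11:10  12:64  13:159
Giant step factor: 78^(-14) ≡ 172 (mod 179).
Scan 170·172^i mod 179 for i = 0, 1, …:
  i=0: 170   i=1: 63   i=2: 96   i=3: 44
  i=4: 50   i=5: 8   i=6: 123   i=7: 34
  i=8: 120   i=9: 55   i=10: 152   i=11: 10
Match at i=11, j=11: x = 11·14 + 11 = 165.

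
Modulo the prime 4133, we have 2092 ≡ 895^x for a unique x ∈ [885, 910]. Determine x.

Compute 895^885 mod 4133 = 1954, then multiply by 895 repeatedly:
  895^885=1954  895^886=571  895^887=2686  895^888=2697  895^889=143
  895^890=3995  895^891=480  895^892=3901  895^893=3143  895^894=2545
  895^895=492  895^896=2242  895^897=2085  895^898=2092
Found 2092 at exponent 898.

898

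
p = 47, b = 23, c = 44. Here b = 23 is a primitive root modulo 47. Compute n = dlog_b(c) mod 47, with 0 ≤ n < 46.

27

Successive powers of 23 modulo 47:
  23^0=1  23^1=23  23^2=12  23^3=41  23^4=3  23^5=22
  23^6=36  23^7=29  23^8=9  23^9=19  23^10=14  23^11=40
  23^12=27  23^13=10  23^14=42  23^15=26  23^16=34  23^17=30
  23^18=32  23^19=31  23^20=8  23^21=43  23^22=2  23^23=46
  23^24=24  23^25=35  23^26=6  23^27=44
So 23^27 ≡ 44 (mod 47), giving n = 27.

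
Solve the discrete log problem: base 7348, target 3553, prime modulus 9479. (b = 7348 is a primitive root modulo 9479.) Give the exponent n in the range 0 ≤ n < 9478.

Baby-step giant-step with m = ceil(sqrt(9478)) = 98.
Baby table (7348^j mod 9479 for j=0..97):
  0:1  1:7348  2:720  3:1278  4:6534  5:697  6:2896  7:8932
  8:9219  9:4278  10:2380  11:8964  12:7380  13:8360  14:5360  15:35
  16:1247  17:6242  18:6814  19:1194  20:5437  21:6570  22:9292  23:379
  24:7545  25:7468  26:933  27:2367  28:8230  29:7499  30:1225  31:5729
  32:453  33:1515  34:3874  35:715  36:2454  37:2934  38:3786  39:8142
  40:5447  41:4218  42:7013  43:3680  44:6532  45:4959  46:1456  47:6376
  48:5630  49:2884  50:6067  51:579  52:7900  53:9283  54:600  55:1065
  56:5445  57:8480  58:5573  59:1124  60:2943  61:3565  62:5143  63:7470
  64:6150  65:3807  66:1307  67:1609  68:2619  69:2042  70:8838  71:995
  72:2951  73:5475  74:1424  75:8215  76:1548  77:9383  78:5517  79:6712
  80:539  81:7829  82:8920  83:6354  84:5117  85:6002  86:6388  87:8495
  88:2045  89:2445  90:3155  91:6785  92:6119  93:3515  94:7424  95:9386
  96:8603  97:8872
Giant step factor: 7348^(-98) ≡ 8341 (mod 9479).
Scan 3553·8341^i mod 9479 for i = 0, 1, …:
  i=0: 3553   i=1: 4219   i=2: 4631   i=3: 246
  i=4: 4422   i=5: 1113   i=6: 3592   i=7: 7232
  i=8: 7235   i=9: 3821     …   i=41: 4373
  i=42: 1
Match at i=42, j=0: n = 42·98 + 0 = 4116.

4116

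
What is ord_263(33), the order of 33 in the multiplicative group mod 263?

131

The order of 33 must divide p − 1 = 262 = 2 · 131.
Divisors: 1, 2, 131, 262.
Check each in increasing order: 33^1 ≡ 33;  33^2 ≡ 37;  33^131 ≡ 1.
Smallest exponent giving 1 is 131.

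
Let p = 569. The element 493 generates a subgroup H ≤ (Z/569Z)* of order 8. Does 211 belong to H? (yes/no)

no

211 ∈ ⟨493⟩ iff 211^8 ≡ 1 (mod 569), since |⟨493⟩| = 8.
211^8 mod 569 = 56.
Since 56 ≠ 1, 211 does not lie in the subgroup.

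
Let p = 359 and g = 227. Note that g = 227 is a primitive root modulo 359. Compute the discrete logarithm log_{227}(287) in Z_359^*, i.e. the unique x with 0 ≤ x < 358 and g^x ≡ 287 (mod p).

Baby-step giant-step with m = ceil(sqrt(358)) = 19.
Baby table (227^j mod 359 for j=0..18):
  0:1  1:227  2:192  3:145  4:246  5:197  6:203  7:129
  8:204  9:356  10:37  11:142  12:283  13:339  14:127  15:109
  16:331  17:106  18:9
Giant step factor: 227^(-19) ≡ 152 (mod 359).
Scan 287·152^i mod 359 for i = 0, 1, …:
  i=0: 287   i=1: 185   i=2: 118   i=3: 345
  i=4: 26   i=5: 3   i=6: 97   i=7: 25
  i=8: 210   i=9: 328     …   i=13: 81
  i=14: 106
Match at i=14, j=17: x = 14·19 + 17 = 283.

283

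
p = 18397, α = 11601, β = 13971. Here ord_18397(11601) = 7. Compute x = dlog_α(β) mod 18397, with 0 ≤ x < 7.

6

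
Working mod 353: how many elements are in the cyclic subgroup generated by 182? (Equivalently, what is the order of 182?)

The order of 182 must divide p − 1 = 352 = 2^5 · 11.
Divisors: 1, 2, 4, 8, 11, 16, 22, 32, 44, 88, 176, 352.
Check each in increasing order: 182^1 ≡ 182;  182^2 ≡ 295;  182^4 ≡ 187;  182^8 ≡ 22;  182^11 ≡ 42;  182^16 ≡ 131;  182^22 ≡ 352;  182^32 ≡ 217;  182^44 ≡ 1.
Smallest exponent giving 1 is 44.

44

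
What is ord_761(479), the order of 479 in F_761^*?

The order of 479 must divide p − 1 = 760 = 2^3 · 5 · 19.
Divisors: 1, 2, 4, 5, 8, 10, 19, 20, 38, 40, 76, 95, 152, 190, 380, 760.
Check each in increasing order: 479^1 ≡ 479;  479^2 ≡ 380;  479^4 ≡ 571;  479^5 ≡ 310;  479^8 ≡ 333;  479^10 ≡ 214;  479^19 ≡ 604;  479^20 ≡ 136;  479^38 ≡ 297;  479^40 ≡ 232;  479^76 ≡ 694;  479^95 ≡ 626;  479^152 ≡ 684;  479^190 ≡ 722;  479^380 ≡ 760;  479^760 ≡ 1.
Smallest exponent giving 1 is 760.

760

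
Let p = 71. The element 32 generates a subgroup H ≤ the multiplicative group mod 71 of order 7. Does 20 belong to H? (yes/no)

yes

⟨32⟩ has order 7; its elements mod 71 are {1, 20, 30, 32, 37, 45, 48}.
20 is in this set.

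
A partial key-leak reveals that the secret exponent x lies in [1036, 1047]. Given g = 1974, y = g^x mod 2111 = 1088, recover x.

1039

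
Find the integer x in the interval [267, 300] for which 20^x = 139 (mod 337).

295

Compute 20^267 mod 337 = 235, then multiply by 20 repeatedly:
  20^267=235  20^268=319  20^269=314  20^270=214  20^271=236
  20^272=2  20^273=40  20^274=126  20^275=161  20^276=187
  20^277=33  20^278=323  20^279=57  20^280=129  20^281=221
  20^282=39  20^283=106  20^284=98  20^285=275  20^286=108
  20^287=138  20^288=64  20^289=269  20^290=325  20^291=97
  20^292=255  20^293=45  20^294=226  20^295=139
Found 139 at exponent 295.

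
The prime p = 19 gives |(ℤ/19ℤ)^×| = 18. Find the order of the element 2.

18

The order of 2 must divide p − 1 = 18 = 2 · 3^2.
Divisors: 1, 2, 3, 6, 9, 18.
Check each in increasing order: 2^1 ≡ 2;  2^2 ≡ 4;  2^3 ≡ 8;  2^6 ≡ 7;  2^9 ≡ 18;  2^18 ≡ 1.
Smallest exponent giving 1 is 18.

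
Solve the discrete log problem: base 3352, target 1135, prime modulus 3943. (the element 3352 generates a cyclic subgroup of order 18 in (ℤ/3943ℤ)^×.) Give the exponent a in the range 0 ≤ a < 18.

12

Successive powers of 3352 modulo 3943:
  3352^0=1  3352^1=3352  3352^2=2297  3352^3=2808  3352^4=475  3352^5=3171
  3352^6=2807  3352^7=1066  3352^8=874  3352^9=3942  3352^10=591  3352^11=1646
  3352^12=1135
So 3352^12 ≡ 1135 (mod 3943), giving a = 12.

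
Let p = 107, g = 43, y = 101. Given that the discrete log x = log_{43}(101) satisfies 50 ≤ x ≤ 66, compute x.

56

Compute 43^50 mod 107 = 89, then multiply by 43 repeatedly:
  43^50=89  43^51=82  43^52=102  43^53=106  43^54=64
  43^55=77  43^56=101
Found 101 at exponent 56.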